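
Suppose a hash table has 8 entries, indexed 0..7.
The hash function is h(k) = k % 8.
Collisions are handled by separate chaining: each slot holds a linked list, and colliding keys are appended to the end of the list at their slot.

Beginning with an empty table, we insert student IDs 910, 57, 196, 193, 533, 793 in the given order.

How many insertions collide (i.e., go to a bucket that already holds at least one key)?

2

910 → bucket 6
57 → bucket 1
196 → bucket 4
193 → bucket 1 (collision)
533 → bucket 5
793 → bucket 1 (collision)
Final buckets:
0: .
1: 57 -> 193 -> 793
2: .
3: .
4: 196
5: 533
6: 910
7: .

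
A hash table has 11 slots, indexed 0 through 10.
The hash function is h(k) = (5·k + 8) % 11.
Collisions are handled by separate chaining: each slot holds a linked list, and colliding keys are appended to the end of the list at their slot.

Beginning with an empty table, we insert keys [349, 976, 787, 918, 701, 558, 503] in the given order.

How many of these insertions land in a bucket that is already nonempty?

4

349 -> bucket 4
976 -> bucket 4 (collision)
787 -> bucket 5
918 -> bucket 0
701 -> bucket 4 (collision)
558 -> bucket 4 (collision)
503 -> bucket 4 (collision)
Final buckets:
0: 918
1: .
2: .
3: .
4: 349 -> 976 -> 701 -> 558 -> 503
5: 787
6: .
7: .
8: .
9: .
10: .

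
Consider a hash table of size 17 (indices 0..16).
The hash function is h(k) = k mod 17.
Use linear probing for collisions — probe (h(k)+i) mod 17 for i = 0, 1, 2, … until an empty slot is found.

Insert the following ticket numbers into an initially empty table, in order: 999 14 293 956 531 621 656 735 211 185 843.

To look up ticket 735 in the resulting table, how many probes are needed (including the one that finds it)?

4

999 hashes to 13; slot 13 is free → place at 13.
14 hashes to 14; slot 14 is free → place at 14.
293 hashes to 4; slot 4 is free → place at 4.
956 hashes to 4; 4 taken → place at 5.
531 hashes to 4; 4,5 taken → place at 6.
621 hashes to 9; slot 9 is free → place at 9.
656 hashes to 10; slot 10 is free → place at 10.
735 hashes to 4; 4,5,6 taken → place at 7.
211 hashes to 7; 7 taken → place at 8.
185 hashes to 15; slot 15 is free → place at 15.
843 hashes to 10; 10 taken → place at 11.
Table: [—, —, —, —, 293, 956, 531, 735, 211, 621, 656, 843, —, 999, 14, 185, —]
Lookup 735: h=4, probe 4,5,6,7 → found at 7.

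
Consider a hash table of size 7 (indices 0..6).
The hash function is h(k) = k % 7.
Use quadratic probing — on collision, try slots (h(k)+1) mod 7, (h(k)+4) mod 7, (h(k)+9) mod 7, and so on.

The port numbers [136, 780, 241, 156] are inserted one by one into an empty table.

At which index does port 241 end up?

136 hashes to 3; slot 3 is free → place at 3.
780 hashes to 3; 3 taken → place at 4.
241 hashes to 3; 3,4 taken → place at 0.
156 hashes to 2; slot 2 is free → place at 2.
Table: [241, -, 156, 136, 780, -, -]

0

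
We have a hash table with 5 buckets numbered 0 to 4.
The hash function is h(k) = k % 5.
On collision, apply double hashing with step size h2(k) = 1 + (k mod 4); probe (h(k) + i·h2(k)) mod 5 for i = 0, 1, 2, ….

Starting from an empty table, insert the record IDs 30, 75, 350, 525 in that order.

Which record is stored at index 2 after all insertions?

525

30 hashes to 0; slot 0 is free => place at 0.
75 hashes to 0, h2=4; 0 taken => place at 4.
350 hashes to 0, h2=3; 0 taken => place at 3.
525 hashes to 0, h2=2; 0 taken => place at 2.
Table: [30, —, 525, 350, 75]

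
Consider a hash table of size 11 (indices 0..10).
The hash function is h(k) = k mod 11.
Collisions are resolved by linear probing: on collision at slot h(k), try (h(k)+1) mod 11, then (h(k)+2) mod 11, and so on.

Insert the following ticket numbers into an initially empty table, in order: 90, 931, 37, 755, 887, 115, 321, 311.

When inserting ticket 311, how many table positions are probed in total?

4

90 hashes to 2; slot 2 is free => place at 2.
931 hashes to 7; slot 7 is free => place at 7.
37 hashes to 4; slot 4 is free => place at 4.
755 hashes to 7; 7 taken => place at 8.
887 hashes to 7; 7,8 taken => place at 9.
115 hashes to 5; slot 5 is free => place at 5.
321 hashes to 2; 2 taken => place at 3.
311 hashes to 3; 3,4,5 taken => place at 6.
Table: [., ., 90, 321, 37, 115, 311, 931, 755, 887, .]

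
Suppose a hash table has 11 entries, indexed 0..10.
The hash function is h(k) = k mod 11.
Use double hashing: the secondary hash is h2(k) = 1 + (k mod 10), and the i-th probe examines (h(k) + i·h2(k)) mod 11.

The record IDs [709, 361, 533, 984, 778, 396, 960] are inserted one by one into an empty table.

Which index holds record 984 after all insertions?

10

Insert 709: h=5, slot 5 empty => index 5.
Insert 361: h=9, slot 9 empty => index 9.
Insert 533: h=5, h2=4, slots 5,9 occupied => index 2.
Insert 984: h=5, h2=5, slot 5 occupied => index 10.
Insert 778: h=8, slot 8 empty => index 8.
Insert 396: h=0, slot 0 empty => index 0.
Insert 960: h=3, slot 3 empty => index 3.
Table: [396, —, 533, 960, —, 709, —, —, 778, 361, 984]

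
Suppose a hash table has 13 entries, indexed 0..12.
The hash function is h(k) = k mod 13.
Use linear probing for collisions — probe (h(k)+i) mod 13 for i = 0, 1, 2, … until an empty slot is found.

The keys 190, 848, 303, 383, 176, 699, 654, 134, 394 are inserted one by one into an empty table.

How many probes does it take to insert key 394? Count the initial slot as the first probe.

190 hashes to 8; slot 8 is free -> place at 8.
848 hashes to 3; slot 3 is free -> place at 3.
303 hashes to 4; slot 4 is free -> place at 4.
383 hashes to 6; slot 6 is free -> place at 6.
176 hashes to 7; slot 7 is free -> place at 7.
699 hashes to 10; slot 10 is free -> place at 10.
654 hashes to 4; 4 taken -> place at 5.
134 hashes to 4; 4,5,6,7,8 taken -> place at 9.
394 hashes to 4; 4,5,6,7,8,9,10 taken -> place at 11.
Table: [—, —, —, 848, 303, 654, 383, 176, 190, 134, 699, 394, —]

8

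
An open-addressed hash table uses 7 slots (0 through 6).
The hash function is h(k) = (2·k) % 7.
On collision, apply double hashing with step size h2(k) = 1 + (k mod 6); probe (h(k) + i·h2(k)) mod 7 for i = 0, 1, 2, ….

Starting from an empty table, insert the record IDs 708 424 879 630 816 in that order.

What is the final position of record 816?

3

708 hashes to 2; slot 2 is free → place at 2.
424 hashes to 1; slot 1 is free → place at 1.
879 hashes to 1, h2=4; 1 taken → place at 5.
630 hashes to 0; slot 0 is free → place at 0.
816 hashes to 1, h2=1; 1,2 taken → place at 3.
Table: [630, 424, 708, 816, _, 879, _]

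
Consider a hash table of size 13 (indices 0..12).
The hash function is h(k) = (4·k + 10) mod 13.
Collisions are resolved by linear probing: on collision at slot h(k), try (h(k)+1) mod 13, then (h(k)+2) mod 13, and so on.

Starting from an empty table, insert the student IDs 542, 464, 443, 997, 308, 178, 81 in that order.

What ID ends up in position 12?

81

542: h=7 -> slot 7
464: h=7, probe 7,8 -> slot 8
443: h=1 -> slot 1
997: h=7, probe 7,8,9 -> slot 9
308: h=7, probe 7,8,9,10 -> slot 10
178: h=7, probe 7,8,9,10,11 -> slot 11
81: h=9, probe 9,10,11,12 -> slot 12
Table: [-, 443, -, -, -, -, -, 542, 464, 997, 308, 178, 81]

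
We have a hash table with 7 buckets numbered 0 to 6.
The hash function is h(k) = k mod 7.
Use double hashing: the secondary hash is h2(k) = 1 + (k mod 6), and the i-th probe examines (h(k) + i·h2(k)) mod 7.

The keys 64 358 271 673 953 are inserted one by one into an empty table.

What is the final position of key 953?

64: h=1 → slot 1
358: h=1, h2=5, probe 1,6 → slot 6
271: h=5 → slot 5
673: h=1, h2=2, probe 1,3 → slot 3
953: h=1, h2=6, probe 1,0 → slot 0
Table: [953, 64, —, 673, —, 271, 358]

0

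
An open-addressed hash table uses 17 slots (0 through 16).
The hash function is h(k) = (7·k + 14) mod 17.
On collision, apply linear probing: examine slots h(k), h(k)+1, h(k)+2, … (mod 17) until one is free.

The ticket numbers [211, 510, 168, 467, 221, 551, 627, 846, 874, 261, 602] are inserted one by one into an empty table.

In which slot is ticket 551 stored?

Insert 211: h=12, slot 12 empty → index 12.
Insert 510: h=14, slot 14 empty → index 14.
Insert 168: h=0, slot 0 empty → index 0.
Insert 467: h=2, slot 2 empty → index 2.
Insert 221: h=14, slot 14 occupied → index 15.
Insert 551: h=12, slot 12 occupied → index 13.
Insert 627: h=0, slot 0 occupied → index 1.
Insert 846: h=3, slot 3 empty → index 3.
Insert 874: h=12, slots 12,13,14,15 occupied → index 16.
Insert 261: h=5, slot 5 empty → index 5.
Insert 602: h=12, slots 12,13,14,15,16,0,1,2,3 occupied → index 4.
Table: [168, 627, 467, 846, 602, 261, ., ., ., ., ., ., 211, 551, 510, 221, 874]

13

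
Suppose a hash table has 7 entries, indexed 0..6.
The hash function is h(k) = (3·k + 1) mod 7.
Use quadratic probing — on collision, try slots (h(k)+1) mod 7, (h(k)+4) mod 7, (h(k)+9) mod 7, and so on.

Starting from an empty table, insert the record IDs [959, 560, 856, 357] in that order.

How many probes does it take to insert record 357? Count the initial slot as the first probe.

Insert 959: h=1, slot 1 empty → index 1.
Insert 560: h=1, slot 1 occupied → index 2.
Insert 856: h=0, slot 0 empty → index 0.
Insert 357: h=1, slots 1,2 occupied → index 5.
Table: [856, 959, 560, ∅, ∅, 357, ∅]

3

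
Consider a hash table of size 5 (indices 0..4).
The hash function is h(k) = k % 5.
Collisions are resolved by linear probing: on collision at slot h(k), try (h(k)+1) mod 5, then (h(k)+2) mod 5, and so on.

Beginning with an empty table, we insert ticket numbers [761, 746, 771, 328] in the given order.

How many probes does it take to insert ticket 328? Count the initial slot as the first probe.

2

761 hashes to 1; slot 1 is free -> place at 1.
746 hashes to 1; 1 taken -> place at 2.
771 hashes to 1; 1,2 taken -> place at 3.
328 hashes to 3; 3 taken -> place at 4.
Table: [∅, 761, 746, 771, 328]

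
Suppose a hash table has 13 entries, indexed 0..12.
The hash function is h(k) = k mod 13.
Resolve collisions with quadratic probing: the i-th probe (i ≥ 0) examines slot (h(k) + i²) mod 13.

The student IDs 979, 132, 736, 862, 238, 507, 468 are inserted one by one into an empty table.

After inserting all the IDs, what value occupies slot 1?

507

Insert 979: h=4, slot 4 empty -> index 4.
Insert 132: h=2, slot 2 empty -> index 2.
Insert 736: h=8, slot 8 empty -> index 8.
Insert 862: h=4, slot 4 occupied -> index 5.
Insert 238: h=4, slots 4,5,8 occupied -> index 0.
Insert 507: h=0, slot 0 occupied -> index 1.
Insert 468: h=0, slots 0,1,4 occupied -> index 9.
Table: [238, 507, 132, -, 979, 862, -, -, 736, 468, -, -, -]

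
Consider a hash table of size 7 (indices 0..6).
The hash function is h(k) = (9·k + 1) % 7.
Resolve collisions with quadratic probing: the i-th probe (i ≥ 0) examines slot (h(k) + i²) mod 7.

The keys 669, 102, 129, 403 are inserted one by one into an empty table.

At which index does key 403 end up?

669 hashes to 2; slot 2 is free -> place at 2.
102 hashes to 2; 2 taken -> place at 3.
129 hashes to 0; slot 0 is free -> place at 0.
403 hashes to 2; 2,3 taken -> place at 6.
Table: [129, -, 669, 102, -, -, 403]

6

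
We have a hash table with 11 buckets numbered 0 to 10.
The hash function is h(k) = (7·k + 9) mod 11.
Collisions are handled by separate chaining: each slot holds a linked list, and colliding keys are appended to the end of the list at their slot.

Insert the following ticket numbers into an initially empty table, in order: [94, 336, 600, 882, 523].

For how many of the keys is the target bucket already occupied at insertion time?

3

94 -> bucket 7
336 -> bucket 7 (collision)
600 -> bucket 7 (collision)
882 -> bucket 1
523 -> bucket 7 (collision)
Final buckets:
0: -
1: 882
2: -
3: -
4: -
5: -
6: -
7: 94 -> 336 -> 600 -> 523
8: -
9: -
10: -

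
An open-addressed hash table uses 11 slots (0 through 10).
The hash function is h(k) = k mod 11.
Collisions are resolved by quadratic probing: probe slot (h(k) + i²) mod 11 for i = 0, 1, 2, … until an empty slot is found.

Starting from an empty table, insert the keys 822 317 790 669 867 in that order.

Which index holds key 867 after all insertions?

822 hashes to 8; slot 8 is free -> place at 8.
317 hashes to 9; slot 9 is free -> place at 9.
790 hashes to 9; 9 taken -> place at 10.
669 hashes to 9; 9,10 taken -> place at 2.
867 hashes to 9; 9,10,2 taken -> place at 7.
Table: [_, _, 669, _, _, _, _, 867, 822, 317, 790]

7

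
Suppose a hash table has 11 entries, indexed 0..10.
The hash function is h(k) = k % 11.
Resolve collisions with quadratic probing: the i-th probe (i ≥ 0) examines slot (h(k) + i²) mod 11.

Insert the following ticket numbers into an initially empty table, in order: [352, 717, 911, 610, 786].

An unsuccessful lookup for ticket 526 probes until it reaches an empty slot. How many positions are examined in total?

352: h=0 => slot 0
717: h=2 => slot 2
911: h=9 => slot 9
610: h=5 => slot 5
786: h=5, probe 5,6 => slot 6
Table: [352, ., 717, ., ., 610, 786, ., ., 911, .]
Lookup 526: h=9, probe 9,10 → slot 10 empty, not found.

2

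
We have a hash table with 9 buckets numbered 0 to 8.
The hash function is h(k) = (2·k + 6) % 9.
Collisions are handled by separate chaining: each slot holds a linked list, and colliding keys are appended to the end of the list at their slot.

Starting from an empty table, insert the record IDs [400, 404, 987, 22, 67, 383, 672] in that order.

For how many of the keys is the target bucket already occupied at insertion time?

3

Insert 400: h=5, bucket 5 empty → new chain.
Insert 404: h=4, bucket 4 empty → new chain.
Insert 987: h=0, bucket 0 empty → new chain.
Insert 22: h=5, bucket 5 nonempty → append to chain.
Insert 67: h=5, bucket 5 nonempty → append to chain.
Insert 383: h=7, bucket 7 empty → new chain.
Insert 672: h=0, bucket 0 nonempty → append to chain.
Final buckets:
0: 987 -> 672
1: ∅
2: ∅
3: ∅
4: 404
5: 400 -> 22 -> 67
6: ∅
7: 383
8: ∅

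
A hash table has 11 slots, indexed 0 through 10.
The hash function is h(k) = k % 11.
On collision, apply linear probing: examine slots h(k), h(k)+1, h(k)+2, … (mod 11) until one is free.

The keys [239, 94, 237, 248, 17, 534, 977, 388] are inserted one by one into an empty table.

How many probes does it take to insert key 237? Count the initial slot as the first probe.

2

239: h=8 -> slot 8
94: h=6 -> slot 6
237: h=6, probe 6,7 -> slot 7
248: h=6, probe 6,7,8,9 -> slot 9
17: h=6, probe 6,7,8,9,10 -> slot 10
534: h=6, probe 6,7,8,9,10,0 -> slot 0
977: h=9, probe 9,10,0,1 -> slot 1
388: h=3 -> slot 3
Table: [534, 977, _, 388, _, _, 94, 237, 239, 248, 17]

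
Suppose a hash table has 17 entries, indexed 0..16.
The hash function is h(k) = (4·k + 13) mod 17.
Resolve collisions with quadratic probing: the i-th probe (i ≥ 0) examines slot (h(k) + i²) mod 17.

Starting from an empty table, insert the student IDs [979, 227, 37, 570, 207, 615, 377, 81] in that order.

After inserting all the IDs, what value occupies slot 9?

207

979 hashes to 2; slot 2 is free -> place at 2.
227 hashes to 3; slot 3 is free -> place at 3.
37 hashes to 8; slot 8 is free -> place at 8.
570 hashes to 15; slot 15 is free -> place at 15.
207 hashes to 8; 8 taken -> place at 9.
615 hashes to 8; 8,9 taken -> place at 12.
377 hashes to 8; 8,9,12 taken -> place at 0.
81 hashes to 14; slot 14 is free -> place at 14.
Table: [377, —, 979, 227, —, —, —, —, 37, 207, —, —, 615, —, 81, 570, —]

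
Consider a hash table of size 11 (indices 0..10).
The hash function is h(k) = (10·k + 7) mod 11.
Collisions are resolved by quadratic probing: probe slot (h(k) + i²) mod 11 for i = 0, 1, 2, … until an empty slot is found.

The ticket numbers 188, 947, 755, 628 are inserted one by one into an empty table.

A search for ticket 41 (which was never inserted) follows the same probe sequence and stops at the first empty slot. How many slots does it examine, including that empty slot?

Insert 188: h=6, slot 6 empty -> index 6.
Insert 947: h=6, slot 6 occupied -> index 7.
Insert 755: h=0, slot 0 empty -> index 0.
Insert 628: h=6, slots 6,7 occupied -> index 10.
Table: [755, _, _, _, _, _, 188, 947, _, _, 628]
Lookup 41: h=10, probe 10,0,3 → slot 3 empty, not found.

3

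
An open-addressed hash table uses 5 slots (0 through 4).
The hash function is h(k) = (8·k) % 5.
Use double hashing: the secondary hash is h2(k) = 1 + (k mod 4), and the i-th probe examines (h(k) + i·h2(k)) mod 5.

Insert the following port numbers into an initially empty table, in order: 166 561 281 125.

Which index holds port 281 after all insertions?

166: h=3 → slot 3
561: h=3, h2=2, probe 3,0 → slot 0
281: h=3, h2=2, probe 3,0,2 → slot 2
125: h=0, h2=2, probe 0,2,4 → slot 4
Table: [561, -, 281, 166, 125]

2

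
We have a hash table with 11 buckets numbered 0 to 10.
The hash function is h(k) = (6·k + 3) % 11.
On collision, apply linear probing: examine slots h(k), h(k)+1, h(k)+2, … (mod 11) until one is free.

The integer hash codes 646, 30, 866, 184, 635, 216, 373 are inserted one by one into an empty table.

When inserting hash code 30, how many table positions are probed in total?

2

Insert 646: h=7, slot 7 empty => index 7.
Insert 30: h=7, slot 7 occupied => index 8.
Insert 866: h=7, slots 7,8 occupied => index 9.
Insert 184: h=7, slots 7,8,9 occupied => index 10.
Insert 635: h=7, slots 7,8,9,10 occupied => index 0.
Insert 216: h=1, slot 1 empty => index 1.
Insert 373: h=8, slots 8,9,10,0,1 occupied => index 2.
Table: [635, 216, 373, —, —, —, —, 646, 30, 866, 184]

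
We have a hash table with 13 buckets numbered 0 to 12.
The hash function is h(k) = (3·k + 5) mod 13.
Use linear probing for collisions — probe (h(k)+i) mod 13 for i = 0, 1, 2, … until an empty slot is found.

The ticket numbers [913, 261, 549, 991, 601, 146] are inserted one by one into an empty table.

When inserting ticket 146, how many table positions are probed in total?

5

913 hashes to 1; slot 1 is free => place at 1.
261 hashes to 8; slot 8 is free => place at 8.
549 hashes to 1; 1 taken => place at 2.
991 hashes to 1; 1,2 taken => place at 3.
601 hashes to 1; 1,2,3 taken => place at 4.
146 hashes to 1; 1,2,3,4 taken => place at 5.
Table: [—, 913, 549, 991, 601, 146, —, —, 261, —, —, —, —]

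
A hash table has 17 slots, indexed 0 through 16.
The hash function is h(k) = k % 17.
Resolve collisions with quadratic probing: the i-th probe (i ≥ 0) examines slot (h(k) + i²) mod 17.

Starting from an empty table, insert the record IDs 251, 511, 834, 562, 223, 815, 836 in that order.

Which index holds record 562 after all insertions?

5

251 hashes to 13; slot 13 is free -> place at 13.
511 hashes to 1; slot 1 is free -> place at 1.
834 hashes to 1; 1 taken -> place at 2.
562 hashes to 1; 1,2 taken -> place at 5.
223 hashes to 2; 2 taken -> place at 3.
815 hashes to 16; slot 16 is free -> place at 16.
836 hashes to 3; 3 taken -> place at 4.
Table: [-, 511, 834, 223, 836, 562, -, -, -, -, -, -, -, 251, -, -, 815]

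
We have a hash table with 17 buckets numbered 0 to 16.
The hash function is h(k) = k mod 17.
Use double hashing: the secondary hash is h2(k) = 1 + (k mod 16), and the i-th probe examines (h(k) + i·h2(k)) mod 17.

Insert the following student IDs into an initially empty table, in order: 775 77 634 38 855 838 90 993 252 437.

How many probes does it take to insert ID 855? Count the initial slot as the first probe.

775: h=10 => slot 10
77: h=9 => slot 9
634: h=5 => slot 5
38: h=4 => slot 4
855: h=5, h2=8, probe 5,13 => slot 13
838: h=5, h2=7, probe 5,12 => slot 12
90: h=5, h2=11, probe 5,16 => slot 16
993: h=7 => slot 7
252: h=14 => slot 14
437: h=12, h2=6, probe 12,1 => slot 1
Table: [∅, 437, ∅, ∅, 38, 634, ∅, 993, ∅, 77, 775, ∅, 838, 855, 252, ∅, 90]

2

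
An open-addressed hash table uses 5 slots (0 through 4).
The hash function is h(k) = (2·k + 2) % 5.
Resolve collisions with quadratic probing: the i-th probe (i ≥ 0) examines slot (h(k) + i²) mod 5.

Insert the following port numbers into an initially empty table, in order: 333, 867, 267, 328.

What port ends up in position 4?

328

333 hashes to 3; slot 3 is free -> place at 3.
867 hashes to 1; slot 1 is free -> place at 1.
267 hashes to 1; 1 taken -> place at 2.
328 hashes to 3; 3 taken -> place at 4.
Table: [-, 867, 267, 333, 328]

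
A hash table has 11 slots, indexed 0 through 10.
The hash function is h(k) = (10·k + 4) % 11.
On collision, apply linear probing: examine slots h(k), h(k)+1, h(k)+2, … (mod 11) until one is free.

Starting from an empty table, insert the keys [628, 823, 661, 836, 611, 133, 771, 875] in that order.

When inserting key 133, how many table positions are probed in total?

5

Insert 628: h=3, slot 3 empty -> index 3.
Insert 823: h=6, slot 6 empty -> index 6.
Insert 661: h=3, slot 3 occupied -> index 4.
Insert 836: h=4, slot 4 occupied -> index 5.
Insert 611: h=9, slot 9 empty -> index 9.
Insert 133: h=3, slots 3,4,5,6 occupied -> index 7.
Insert 771: h=3, slots 3,4,5,6,7 occupied -> index 8.
Insert 875: h=9, slot 9 occupied -> index 10.
Table: [∅, ∅, ∅, 628, 661, 836, 823, 133, 771, 611, 875]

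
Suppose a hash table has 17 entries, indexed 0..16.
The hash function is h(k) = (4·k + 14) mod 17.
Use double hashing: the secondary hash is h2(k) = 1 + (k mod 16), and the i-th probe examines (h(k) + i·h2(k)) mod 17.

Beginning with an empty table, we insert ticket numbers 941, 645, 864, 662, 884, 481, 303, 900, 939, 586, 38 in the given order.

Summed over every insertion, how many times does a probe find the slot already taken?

7

941: h=4 -> slot 4
645: h=10 -> slot 10
864: h=2 -> slot 2
662: h=10, h2=7, probe 10,0 -> slot 0
884: h=14 -> slot 14
481: h=0, h2=2, probe 0,2,4,6 -> slot 6
303: h=2, h2=16, probe 2,1 -> slot 1
900: h=10, h2=5, probe 10,15 -> slot 15
939: h=13 -> slot 13
586: h=12 -> slot 12
38: h=13, h2=7, probe 13,3 -> slot 3
Table: [662, 303, 864, 38, 941, -, 481, -, -, -, 645, -, 586, 939, 884, 900, -]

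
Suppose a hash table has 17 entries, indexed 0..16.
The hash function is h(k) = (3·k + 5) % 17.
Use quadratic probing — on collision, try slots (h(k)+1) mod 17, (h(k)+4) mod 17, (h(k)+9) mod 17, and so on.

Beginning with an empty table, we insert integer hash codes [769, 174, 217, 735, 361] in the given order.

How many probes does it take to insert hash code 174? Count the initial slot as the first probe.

2

769 hashes to 0; slot 0 is free => place at 0.
174 hashes to 0; 0 taken => place at 1.
217 hashes to 10; slot 10 is free => place at 10.
735 hashes to 0; 0,1 taken => place at 4.
361 hashes to 0; 0,1,4 taken => place at 9.
Table: [769, 174, ∅, ∅, 735, ∅, ∅, ∅, ∅, 361, 217, ∅, ∅, ∅, ∅, ∅, ∅]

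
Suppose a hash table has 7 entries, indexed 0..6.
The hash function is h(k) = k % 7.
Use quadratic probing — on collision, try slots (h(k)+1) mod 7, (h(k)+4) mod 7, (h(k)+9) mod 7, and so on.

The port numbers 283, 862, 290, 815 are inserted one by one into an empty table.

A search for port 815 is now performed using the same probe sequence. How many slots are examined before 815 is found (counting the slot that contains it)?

3

Insert 283: h=3, slot 3 empty → index 3.
Insert 862: h=1, slot 1 empty → index 1.
Insert 290: h=3, slot 3 occupied → index 4.
Insert 815: h=3, slots 3,4 occupied → index 0.
Table: [815, 862, -, 283, 290, -, -]
Lookup 815: h=3, probe 3,4,0 → found at 0.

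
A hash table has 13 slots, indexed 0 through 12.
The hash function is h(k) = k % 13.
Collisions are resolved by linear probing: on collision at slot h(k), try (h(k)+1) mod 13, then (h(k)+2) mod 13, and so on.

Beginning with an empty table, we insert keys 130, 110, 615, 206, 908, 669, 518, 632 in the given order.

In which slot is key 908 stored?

130 hashes to 0; slot 0 is free => place at 0.
110 hashes to 6; slot 6 is free => place at 6.
615 hashes to 4; slot 4 is free => place at 4.
206 hashes to 11; slot 11 is free => place at 11.
908 hashes to 11; 11 taken => place at 12.
669 hashes to 6; 6 taken => place at 7.
518 hashes to 11; 11,12,0 taken => place at 1.
632 hashes to 8; slot 8 is free => place at 8.
Table: [130, 518, -, -, 615, -, 110, 669, 632, -, -, 206, 908]

12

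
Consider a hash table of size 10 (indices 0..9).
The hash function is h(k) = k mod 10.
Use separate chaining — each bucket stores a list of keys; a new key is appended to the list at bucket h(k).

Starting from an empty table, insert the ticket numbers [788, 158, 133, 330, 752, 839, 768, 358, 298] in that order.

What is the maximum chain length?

5

788 → bucket 8
158 → bucket 8 (collision)
133 → bucket 3
330 → bucket 0
752 → bucket 2
839 → bucket 9
768 → bucket 8 (collision)
358 → bucket 8 (collision)
298 → bucket 8 (collision)
Final buckets:
0: 330
1: .
2: 752
3: 133
4: .
5: .
6: .
7: .
8: 788 -> 158 -> 768 -> 358 -> 298
9: 839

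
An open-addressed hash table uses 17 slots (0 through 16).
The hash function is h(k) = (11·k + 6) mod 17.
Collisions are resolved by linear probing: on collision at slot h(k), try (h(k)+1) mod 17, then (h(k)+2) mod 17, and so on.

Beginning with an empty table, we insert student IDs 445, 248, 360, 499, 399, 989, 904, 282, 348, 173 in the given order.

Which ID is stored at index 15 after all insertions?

Insert 445: h=5, slot 5 empty -> index 5.
Insert 248: h=14, slot 14 empty -> index 14.
Insert 360: h=5, slot 5 occupied -> index 6.
Insert 499: h=4, slot 4 empty -> index 4.
Insert 399: h=9, slot 9 empty -> index 9.
Insert 989: h=5, slots 5,6 occupied -> index 7.
Insert 904: h=5, slots 5,6,7 occupied -> index 8.
Insert 282: h=14, slot 14 occupied -> index 15.
Insert 348: h=9, slot 9 occupied -> index 10.
Insert 173: h=5, slots 5,6,7,8,9,10 occupied -> index 11.
Table: [—, —, —, —, 499, 445, 360, 989, 904, 399, 348, 173, —, —, 248, 282, —]

282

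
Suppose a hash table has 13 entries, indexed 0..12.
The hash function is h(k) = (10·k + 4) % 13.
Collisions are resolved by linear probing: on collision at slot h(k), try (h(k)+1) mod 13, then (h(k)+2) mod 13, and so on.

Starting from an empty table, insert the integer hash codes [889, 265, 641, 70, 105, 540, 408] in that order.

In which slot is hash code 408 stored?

Insert 889: h=2, slot 2 empty → index 2.
Insert 265: h=2, slot 2 occupied → index 3.
Insert 641: h=5, slot 5 empty → index 5.
Insert 70: h=2, slots 2,3 occupied → index 4.
Insert 105: h=1, slot 1 empty → index 1.
Insert 540: h=9, slot 9 empty → index 9.
Insert 408: h=2, slots 2,3,4,5 occupied → index 6.
Table: [—, 105, 889, 265, 70, 641, 408, —, —, 540, —, —, —]

6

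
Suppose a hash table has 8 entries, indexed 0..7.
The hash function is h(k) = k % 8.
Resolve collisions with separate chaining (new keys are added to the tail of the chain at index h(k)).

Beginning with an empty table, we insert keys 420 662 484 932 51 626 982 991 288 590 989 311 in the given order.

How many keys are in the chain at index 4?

420 -> bucket 4
662 -> bucket 6
484 -> bucket 4 (collision)
932 -> bucket 4 (collision)
51 -> bucket 3
626 -> bucket 2
982 -> bucket 6 (collision)
991 -> bucket 7
288 -> bucket 0
590 -> bucket 6 (collision)
989 -> bucket 5
311 -> bucket 7 (collision)
Final buckets:
0: 288
1: -
2: 626
3: 51
4: 420 -> 484 -> 932
5: 989
6: 662 -> 982 -> 590
7: 991 -> 311

3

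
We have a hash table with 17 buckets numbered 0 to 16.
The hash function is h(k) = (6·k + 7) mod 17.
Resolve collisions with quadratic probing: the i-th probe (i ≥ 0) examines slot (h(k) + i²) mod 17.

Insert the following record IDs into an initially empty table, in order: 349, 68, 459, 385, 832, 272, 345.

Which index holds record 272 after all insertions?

349: h=10 => slot 10
68: h=7 => slot 7
459: h=7, probe 7,8 => slot 8
385: h=5 => slot 5
832: h=1 => slot 1
272: h=7, probe 7,8,11 => slot 11
345: h=3 => slot 3
Table: [-, 832, -, 345, -, 385, -, 68, 459, -, 349, 272, -, -, -, -, -]

11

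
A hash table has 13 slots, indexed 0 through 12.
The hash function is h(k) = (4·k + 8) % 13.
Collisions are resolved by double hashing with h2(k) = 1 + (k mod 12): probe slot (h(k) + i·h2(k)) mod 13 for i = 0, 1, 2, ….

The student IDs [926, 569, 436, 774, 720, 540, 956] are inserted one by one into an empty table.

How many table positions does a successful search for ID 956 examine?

Insert 926: h=7, slot 7 empty -> index 7.
Insert 569: h=9, slot 9 empty -> index 9.
Insert 436: h=10, slot 10 empty -> index 10.
Insert 774: h=10, h2=7, slot 10 occupied -> index 4.
Insert 720: h=2, slot 2 empty -> index 2.
Insert 540: h=10, h2=1, slot 10 occupied -> index 11.
Insert 956: h=10, h2=9, slot 10 occupied -> index 6.
Table: [—, —, 720, —, 774, —, 956, 926, —, 569, 436, 540, —]
Lookup 956: h=10, h2=9, probe 10,6 → found at 6.

2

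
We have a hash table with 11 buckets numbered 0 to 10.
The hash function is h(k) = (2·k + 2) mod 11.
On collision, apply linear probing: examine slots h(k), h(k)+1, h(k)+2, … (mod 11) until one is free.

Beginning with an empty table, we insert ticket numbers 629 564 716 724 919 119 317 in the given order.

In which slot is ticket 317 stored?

629 hashes to 6; slot 6 is free => place at 6.
564 hashes to 8; slot 8 is free => place at 8.
716 hashes to 4; slot 4 is free => place at 4.
724 hashes to 9; slot 9 is free => place at 9.
919 hashes to 3; slot 3 is free => place at 3.
119 hashes to 9; 9 taken => place at 10.
317 hashes to 9; 9,10 taken => place at 0.
Table: [317, ., ., 919, 716, ., 629, ., 564, 724, 119]

0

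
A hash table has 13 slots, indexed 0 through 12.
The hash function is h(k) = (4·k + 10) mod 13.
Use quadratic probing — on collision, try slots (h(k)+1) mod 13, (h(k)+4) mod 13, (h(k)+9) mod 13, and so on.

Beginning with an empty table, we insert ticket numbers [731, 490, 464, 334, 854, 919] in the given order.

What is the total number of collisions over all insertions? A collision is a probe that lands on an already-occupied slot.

10

731 hashes to 9; slot 9 is free -> place at 9.
490 hashes to 7; slot 7 is free -> place at 7.
464 hashes to 7; 7 taken -> place at 8.
334 hashes to 7; 7,8 taken -> place at 11.
854 hashes to 7; 7,8,11 taken -> place at 3.
919 hashes to 7; 7,8,11,3 taken -> place at 10.
Table: [_, _, _, 854, _, _, _, 490, 464, 731, 919, 334, _]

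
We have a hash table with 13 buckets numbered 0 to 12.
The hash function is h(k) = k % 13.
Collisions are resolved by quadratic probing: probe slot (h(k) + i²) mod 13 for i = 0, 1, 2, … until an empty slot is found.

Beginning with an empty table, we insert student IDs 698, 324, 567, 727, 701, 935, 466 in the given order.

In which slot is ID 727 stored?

Insert 698: h=9, slot 9 empty -> index 9.
Insert 324: h=12, slot 12 empty -> index 12.
Insert 567: h=8, slot 8 empty -> index 8.
Insert 727: h=12, slot 12 occupied -> index 0.
Insert 701: h=12, slots 12,0 occupied -> index 3.
Insert 935: h=12, slots 12,0,3,8 occupied -> index 2.
Insert 466: h=11, slot 11 empty -> index 11.
Table: [727, —, 935, 701, —, —, —, —, 567, 698, —, 466, 324]

0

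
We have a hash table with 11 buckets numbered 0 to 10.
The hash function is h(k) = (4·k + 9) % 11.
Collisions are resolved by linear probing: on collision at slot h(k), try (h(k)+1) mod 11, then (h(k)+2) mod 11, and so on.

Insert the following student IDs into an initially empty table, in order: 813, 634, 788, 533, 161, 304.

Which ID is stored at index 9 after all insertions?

304

Insert 813: h=5, slot 5 empty -> index 5.
Insert 634: h=4, slot 4 empty -> index 4.
Insert 788: h=4, slots 4,5 occupied -> index 6.
Insert 533: h=7, slot 7 empty -> index 7.
Insert 161: h=4, slots 4,5,6,7 occupied -> index 8.
Insert 304: h=4, slots 4,5,6,7,8 occupied -> index 9.
Table: [—, —, —, —, 634, 813, 788, 533, 161, 304, —]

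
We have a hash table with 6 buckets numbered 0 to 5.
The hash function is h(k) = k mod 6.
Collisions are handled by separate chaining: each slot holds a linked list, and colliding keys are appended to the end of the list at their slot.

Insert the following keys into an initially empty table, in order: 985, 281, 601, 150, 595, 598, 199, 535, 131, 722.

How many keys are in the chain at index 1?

5

Insert 985: h=1, bucket 1 empty → new chain.
Insert 281: h=5, bucket 5 empty → new chain.
Insert 601: h=1, bucket 1 nonempty → append to chain.
Insert 150: h=0, bucket 0 empty → new chain.
Insert 595: h=1, bucket 1 nonempty → append to chain.
Insert 598: h=4, bucket 4 empty → new chain.
Insert 199: h=1, bucket 1 nonempty → append to chain.
Insert 535: h=1, bucket 1 nonempty → append to chain.
Insert 131: h=5, bucket 5 nonempty → append to chain.
Insert 722: h=2, bucket 2 empty → new chain.
Final buckets:
0: 150
1: 985 -> 601 -> 595 -> 199 -> 535
2: 722
3: ∅
4: 598
5: 281 -> 131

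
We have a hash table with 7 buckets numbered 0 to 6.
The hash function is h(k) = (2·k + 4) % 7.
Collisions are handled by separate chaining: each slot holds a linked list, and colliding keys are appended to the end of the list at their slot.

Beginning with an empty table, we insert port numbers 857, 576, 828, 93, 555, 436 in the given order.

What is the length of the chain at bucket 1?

5

857 -> bucket 3
576 -> bucket 1
828 -> bucket 1 (collision)
93 -> bucket 1 (collision)
555 -> bucket 1 (collision)
436 -> bucket 1 (collision)
Final buckets:
0: —
1: 576 -> 828 -> 93 -> 555 -> 436
2: —
3: 857
4: —
5: —
6: —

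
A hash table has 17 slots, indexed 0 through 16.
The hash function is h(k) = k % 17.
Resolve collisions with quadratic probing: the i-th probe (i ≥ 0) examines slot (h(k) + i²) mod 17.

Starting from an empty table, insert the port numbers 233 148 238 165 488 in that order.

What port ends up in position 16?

165

233 hashes to 12; slot 12 is free → place at 12.
148 hashes to 12; 12 taken → place at 13.
238 hashes to 0; slot 0 is free → place at 0.
165 hashes to 12; 12,13 taken → place at 16.
488 hashes to 12; 12,13,16 taken → place at 4.
Table: [238, -, -, -, 488, -, -, -, -, -, -, -, 233, 148, -, -, 165]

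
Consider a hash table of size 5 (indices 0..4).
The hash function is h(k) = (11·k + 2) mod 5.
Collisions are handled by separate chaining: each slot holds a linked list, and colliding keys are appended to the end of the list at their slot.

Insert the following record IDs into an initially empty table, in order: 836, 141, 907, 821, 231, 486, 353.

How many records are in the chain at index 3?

Insert 836: h=3, bucket 3 empty -> new chain.
Insert 141: h=3, bucket 3 nonempty -> append to chain.
Insert 907: h=4, bucket 4 empty -> new chain.
Insert 821: h=3, bucket 3 nonempty -> append to chain.
Insert 231: h=3, bucket 3 nonempty -> append to chain.
Insert 486: h=3, bucket 3 nonempty -> append to chain.
Insert 353: h=0, bucket 0 empty -> new chain.
Final buckets:
0: 353
1: .
2: .
3: 836 -> 141 -> 821 -> 231 -> 486
4: 907

5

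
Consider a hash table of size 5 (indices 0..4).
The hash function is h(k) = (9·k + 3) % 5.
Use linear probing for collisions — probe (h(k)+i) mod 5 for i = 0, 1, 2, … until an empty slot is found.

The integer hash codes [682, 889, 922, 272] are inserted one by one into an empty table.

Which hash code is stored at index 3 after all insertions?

272

Insert 682: h=1, slot 1 empty => index 1.
Insert 889: h=4, slot 4 empty => index 4.
Insert 922: h=1, slot 1 occupied => index 2.
Insert 272: h=1, slots 1,2 occupied => index 3.
Table: [_, 682, 922, 272, 889]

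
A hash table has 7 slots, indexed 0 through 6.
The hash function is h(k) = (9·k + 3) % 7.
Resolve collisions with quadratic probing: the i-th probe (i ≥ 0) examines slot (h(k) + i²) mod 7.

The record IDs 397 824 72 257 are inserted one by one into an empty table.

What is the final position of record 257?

Insert 397: h=6, slot 6 empty -> index 6.
Insert 824: h=6, slot 6 occupied -> index 0.
Insert 72: h=0, slot 0 occupied -> index 1.
Insert 257: h=6, slots 6,0 occupied -> index 3.
Table: [824, 72, _, 257, _, _, 397]

3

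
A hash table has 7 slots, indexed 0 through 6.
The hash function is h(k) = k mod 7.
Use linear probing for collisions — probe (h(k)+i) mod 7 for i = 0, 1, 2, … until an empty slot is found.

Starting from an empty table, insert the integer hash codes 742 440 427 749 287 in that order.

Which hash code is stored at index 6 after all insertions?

440

742: h=0 => slot 0
440: h=6 => slot 6
427: h=0, probe 0,1 => slot 1
749: h=0, probe 0,1,2 => slot 2
287: h=0, probe 0,1,2,3 => slot 3
Table: [742, 427, 749, 287, -, -, 440]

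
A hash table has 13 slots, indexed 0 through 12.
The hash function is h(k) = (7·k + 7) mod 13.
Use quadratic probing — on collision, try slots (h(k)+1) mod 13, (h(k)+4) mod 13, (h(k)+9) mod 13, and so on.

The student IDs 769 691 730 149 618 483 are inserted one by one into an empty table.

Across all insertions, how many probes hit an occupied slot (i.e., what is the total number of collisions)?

769 hashes to 8; slot 8 is free => place at 8.
691 hashes to 8; 8 taken => place at 9.
730 hashes to 8; 8,9 taken => place at 12.
149 hashes to 10; slot 10 is free => place at 10.
618 hashes to 4; slot 4 is free => place at 4.
483 hashes to 8; 8,9,12,4 taken => place at 11.
Table: [., ., ., ., 618, ., ., ., 769, 691, 149, 483, 730]

7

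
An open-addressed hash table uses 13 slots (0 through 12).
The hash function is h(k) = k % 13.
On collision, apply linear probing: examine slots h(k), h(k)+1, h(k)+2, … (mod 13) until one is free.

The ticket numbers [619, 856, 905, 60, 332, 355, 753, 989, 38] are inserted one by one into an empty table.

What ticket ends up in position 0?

619: h=8 => slot 8
856: h=11 => slot 11
905: h=8, probe 8,9 => slot 9
60: h=8, probe 8,9,10 => slot 10
332: h=7 => slot 7
355: h=4 => slot 4
753: h=12 => slot 12
989: h=1 => slot 1
38: h=12, probe 12,0 => slot 0
Table: [38, 989, -, -, 355, -, -, 332, 619, 905, 60, 856, 753]

38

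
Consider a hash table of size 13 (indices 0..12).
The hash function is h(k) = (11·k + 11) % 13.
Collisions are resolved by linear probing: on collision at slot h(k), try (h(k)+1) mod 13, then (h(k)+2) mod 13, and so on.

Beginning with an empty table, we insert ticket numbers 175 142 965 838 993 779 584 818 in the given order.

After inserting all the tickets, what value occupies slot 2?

175 hashes to 12; slot 12 is free => place at 12.
142 hashes to 0; slot 0 is free => place at 0.
965 hashes to 5; slot 5 is free => place at 5.
838 hashes to 12; 12,0 taken => place at 1.
993 hashes to 1; 1 taken => place at 2.
779 hashes to 0; 0,1,2 taken => place at 3.
584 hashes to 0; 0,1,2,3 taken => place at 4.
818 hashes to 0; 0,1,2,3,4,5 taken => place at 6.
Table: [142, 838, 993, 779, 584, 965, 818, -, -, -, -, -, 175]

993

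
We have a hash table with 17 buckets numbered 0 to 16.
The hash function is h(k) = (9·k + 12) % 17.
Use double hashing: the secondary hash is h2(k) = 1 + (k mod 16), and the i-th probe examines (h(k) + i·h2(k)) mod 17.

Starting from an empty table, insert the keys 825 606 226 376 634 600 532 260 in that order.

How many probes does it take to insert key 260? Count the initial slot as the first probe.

Insert 825: h=8, slot 8 empty => index 8.
Insert 606: h=9, slot 9 empty => index 9.
Insert 226: h=6, slot 6 empty => index 6.
Insert 376: h=13, slot 13 empty => index 13.
Insert 634: h=6, h2=11, slot 6 occupied => index 0.
Insert 600: h=6, h2=9, slot 6 occupied => index 15.
Insert 532: h=6, h2=5, slot 6 occupied => index 11.
Insert 260: h=6, h2=5, slots 6,11 occupied => index 16.
Table: [634, —, —, —, —, —, 226, —, 825, 606, —, 532, —, 376, —, 600, 260]

3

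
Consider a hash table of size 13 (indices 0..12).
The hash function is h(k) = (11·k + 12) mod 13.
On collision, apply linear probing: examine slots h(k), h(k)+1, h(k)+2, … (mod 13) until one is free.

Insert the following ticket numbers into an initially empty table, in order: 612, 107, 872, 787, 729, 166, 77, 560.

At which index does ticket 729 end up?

612 hashes to 10; slot 10 is free -> place at 10.
107 hashes to 6; slot 6 is free -> place at 6.
872 hashes to 10; 10 taken -> place at 11.
787 hashes to 11; 11 taken -> place at 12.
729 hashes to 10; 10,11,12 taken -> place at 0.
166 hashes to 5; slot 5 is free -> place at 5.
77 hashes to 1; slot 1 is free -> place at 1.
560 hashes to 10; 10,11,12,0,1 taken -> place at 2.
Table: [729, 77, 560, _, _, 166, 107, _, _, _, 612, 872, 787]

0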